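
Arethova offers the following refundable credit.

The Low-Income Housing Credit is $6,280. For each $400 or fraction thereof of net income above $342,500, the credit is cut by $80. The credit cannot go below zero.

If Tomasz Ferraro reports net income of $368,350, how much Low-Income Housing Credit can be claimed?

Low-Income Housing Credit: income exceeds $342,500 by $25,850, which is 65 full-or-partial $400 increments; reduction = 65 × $80 = $5,200, leaving $1,080.

$1,080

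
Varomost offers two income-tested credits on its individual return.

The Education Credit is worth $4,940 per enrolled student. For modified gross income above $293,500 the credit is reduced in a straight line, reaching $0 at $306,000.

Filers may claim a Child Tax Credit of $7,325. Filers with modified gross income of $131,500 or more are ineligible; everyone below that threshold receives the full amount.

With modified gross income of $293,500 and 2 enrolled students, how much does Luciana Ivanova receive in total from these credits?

Education Credit: base = 2 × $4,940 = $9,880. $293,500 is at or below the $293,500 threshold, so the full $9,880 applies.
Child Tax Credit: $293,500 meets or exceeds the $131,500 cutoff, so the credit is $0.
Total: $9,880 + $0 = $9,880.

$9,880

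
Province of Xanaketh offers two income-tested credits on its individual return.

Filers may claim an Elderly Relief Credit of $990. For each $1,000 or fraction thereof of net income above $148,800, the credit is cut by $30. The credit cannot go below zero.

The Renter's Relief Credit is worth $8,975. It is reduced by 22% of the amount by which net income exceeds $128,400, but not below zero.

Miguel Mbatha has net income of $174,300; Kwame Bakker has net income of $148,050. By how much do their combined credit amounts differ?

$5,432

Miguel ($174,300): Elderly Relief Credit: income exceeds $148,800 by $25,500, which is 26 full-or-partial $1,000 increments; reduction = 26 × $30 = $780, leaving $210. Renter's Relief Credit: 22% of the $45,900 excess over $128,400 is $10,098 ≥ base, so the credit is $0. total $210 + $0 = $210
Kwame ($148,050): Elderly Relief Credit: $148,050 is at or below the $148,800 threshold, so the full $990 applies. Renter's Relief Credit: 22% of the $19,650 excess over $128,400 is $4,323; credit = $8,975 − $4,323 = $4,652. total $990 + $4,652 = $5,642
Difference: |$210 − $5,642| = $5,432.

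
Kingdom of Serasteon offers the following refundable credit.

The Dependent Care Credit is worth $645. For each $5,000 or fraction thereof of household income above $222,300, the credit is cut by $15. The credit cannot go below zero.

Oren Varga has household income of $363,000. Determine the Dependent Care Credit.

$210

Dependent Care Credit: income exceeds $222,300 by $140,700, which is 29 full-or-partial $5,000 increments; reduction = 29 × $15 = $435, leaving $210.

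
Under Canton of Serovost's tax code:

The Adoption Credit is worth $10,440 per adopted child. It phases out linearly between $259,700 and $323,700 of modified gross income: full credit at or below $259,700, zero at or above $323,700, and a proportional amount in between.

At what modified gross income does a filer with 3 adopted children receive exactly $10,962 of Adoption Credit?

Full credit = 3 × $10,440 = $31,320.
$10,962 is 10,962/31,320 of the full $31,320, so 20,358/31,320 of the $64,000 range has been used: income = $259,700 + $64,000 × 20,358/31,320 = $301,300.

$301,300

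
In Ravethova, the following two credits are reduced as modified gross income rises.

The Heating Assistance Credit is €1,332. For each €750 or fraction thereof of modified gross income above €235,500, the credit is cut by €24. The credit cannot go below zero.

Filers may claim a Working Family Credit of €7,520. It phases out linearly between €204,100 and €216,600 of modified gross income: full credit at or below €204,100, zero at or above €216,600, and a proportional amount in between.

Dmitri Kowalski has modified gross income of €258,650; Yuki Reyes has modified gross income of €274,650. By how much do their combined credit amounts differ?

Dmitri (€258,650): Heating Assistance Credit: income exceeds €235,500 by €23,150, which is 31 full-or-partial €750 increments; reduction = 31 × €24 = €744, leaving €588. Working Family Credit: €258,650 is at or above €216,600, so the credit is €0. total €588 + €0 = €588
Yuki (€274,650): Heating Assistance Credit: income exceeds €235,500 by €39,150, which is 53 full-or-partial €750 increments; reduction = 53 × €24 = €1,272, leaving €60. Working Family Credit: €274,650 is at or above €216,600, so the credit is €0. total €60 + €0 = €60
Difference: |€588 − €60| = €528.

€528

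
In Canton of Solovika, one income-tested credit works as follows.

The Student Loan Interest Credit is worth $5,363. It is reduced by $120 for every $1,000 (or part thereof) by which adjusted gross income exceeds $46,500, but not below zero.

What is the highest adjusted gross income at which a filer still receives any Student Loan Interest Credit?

After 44 increments the reduction is 44 × $120 = $5,280, leaving $83; one more increment wipes it out. Increment 44 ends at excess 44 × $1,000 = $44,000, so the highest qualifying income is $46,500 + $44,000 = $90,500.

$90,500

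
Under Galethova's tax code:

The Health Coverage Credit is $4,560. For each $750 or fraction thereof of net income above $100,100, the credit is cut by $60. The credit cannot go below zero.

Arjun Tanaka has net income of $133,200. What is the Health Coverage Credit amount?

Health Coverage Credit: income exceeds $100,100 by $33,100, which is 45 full-or-partial $750 increments; reduction = 45 × $60 = $2,700, leaving $1,860.

$1,860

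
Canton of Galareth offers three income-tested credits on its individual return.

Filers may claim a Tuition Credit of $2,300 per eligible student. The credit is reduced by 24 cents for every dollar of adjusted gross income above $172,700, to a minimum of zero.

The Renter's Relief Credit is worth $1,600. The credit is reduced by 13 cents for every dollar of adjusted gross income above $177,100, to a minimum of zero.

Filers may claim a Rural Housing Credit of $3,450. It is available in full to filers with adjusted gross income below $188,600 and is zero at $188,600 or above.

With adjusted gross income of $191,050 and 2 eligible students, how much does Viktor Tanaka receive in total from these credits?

$196

Tuition Credit: base = 2 × $2,300 = $4,600. 24% of the $18,350 excess over $172,700 is $4,404; credit = $4,600 − $4,404 = $196.
Renter's Relief Credit: 13% of the $13,950 excess over $177,100 is $1,813.50 ≥ base, so the credit is $0.
Rural Housing Credit: $191,050 meets or exceeds the $188,600 cutoff, so the credit is $0.
Total: $196 + $0 + $0 = $196.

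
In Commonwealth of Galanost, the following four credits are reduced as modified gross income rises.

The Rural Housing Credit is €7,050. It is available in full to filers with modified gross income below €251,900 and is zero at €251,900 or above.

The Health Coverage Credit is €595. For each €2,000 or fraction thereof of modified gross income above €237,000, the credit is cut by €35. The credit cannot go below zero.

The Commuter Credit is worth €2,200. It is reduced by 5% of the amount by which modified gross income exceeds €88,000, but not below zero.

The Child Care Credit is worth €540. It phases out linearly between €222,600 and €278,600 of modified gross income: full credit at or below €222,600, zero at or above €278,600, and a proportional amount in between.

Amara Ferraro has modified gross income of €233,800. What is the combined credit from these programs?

€8,077

Rural Housing Credit: €233,800 is below the €251,900 cutoff, so the full €7,050 applies.
Health Coverage Credit: €233,800 is at or below the €237,000 threshold, so the full €595 applies.
Commuter Credit: 5% of the €145,800 excess over €88,000 is €7,290 ≥ base, so the credit is €0.
Child Care Credit: €233,800 is €11,200 into a €56,000 phase-out range, leaving 44,800/56,000 of the credit: €540 × 44,800/56,000 = €432.
Total: €7,050 + €595 + €0 + €432 = €8,077.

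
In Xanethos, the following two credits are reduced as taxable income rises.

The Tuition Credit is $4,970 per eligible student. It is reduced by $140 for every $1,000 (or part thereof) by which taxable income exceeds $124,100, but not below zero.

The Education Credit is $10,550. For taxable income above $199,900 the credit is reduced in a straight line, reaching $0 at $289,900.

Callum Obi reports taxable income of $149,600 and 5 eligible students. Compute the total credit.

Tuition Credit: base = 5 × $4,970 = $24,850. income exceeds $124,100 by $25,500, which is 26 full-or-partial $1,000 increments; reduction = 26 × $140 = $3,640, leaving $21,210.
Education Credit: $149,600 is at or below the $199,900 threshold, so the full $10,550 applies.
Total: $21,210 + $10,550 = $31,760.

$31,760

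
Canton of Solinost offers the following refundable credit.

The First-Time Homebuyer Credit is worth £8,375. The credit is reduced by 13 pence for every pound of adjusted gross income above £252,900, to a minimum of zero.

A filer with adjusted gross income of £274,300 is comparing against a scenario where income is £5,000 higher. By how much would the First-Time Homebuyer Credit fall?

At £274,300 — 13% of the £21,400 excess over £252,900 is £2,782; credit = £8,375 − £2,782 = £5,593.
At £279,300 — 13% of the £26,400 excess over £252,900 is £3,432; credit = £8,375 − £3,432 = £4,943.
Lost: £5,593 − £4,943 = £650.

£650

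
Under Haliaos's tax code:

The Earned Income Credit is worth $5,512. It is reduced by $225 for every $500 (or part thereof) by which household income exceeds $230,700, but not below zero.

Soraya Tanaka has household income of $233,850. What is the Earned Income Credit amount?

$3,937

Earned Income Credit: income exceeds $230,700 by $3,150, which is 7 full-or-partial $500 increments; reduction = 7 × $225 = $1,575, leaving $3,937.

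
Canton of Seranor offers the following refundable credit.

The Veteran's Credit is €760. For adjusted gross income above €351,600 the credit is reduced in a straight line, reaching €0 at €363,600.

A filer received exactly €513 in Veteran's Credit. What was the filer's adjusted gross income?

€355,500

€513 is 513/760 of the full €760, so 247/760 of the €12,000 range has been used: income = €351,600 + €12,000 × 247/760 = €355,500.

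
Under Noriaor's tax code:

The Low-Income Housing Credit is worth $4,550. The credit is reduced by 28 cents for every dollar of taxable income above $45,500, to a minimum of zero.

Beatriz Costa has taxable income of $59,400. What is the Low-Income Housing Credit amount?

Low-Income Housing Credit: 28% of the $13,900 excess over $45,500 is $3,892; credit = $4,550 − $3,892 = $658.

$658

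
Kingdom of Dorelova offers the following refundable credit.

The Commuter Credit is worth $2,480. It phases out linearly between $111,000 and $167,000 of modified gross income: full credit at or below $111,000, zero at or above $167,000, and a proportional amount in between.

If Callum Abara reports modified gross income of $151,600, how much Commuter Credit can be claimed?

$682

Commuter Credit: $151,600 is $40,600 into a $56,000 phase-out range, leaving 15,400/56,000 of the credit: $2,480 × 15,400/56,000 = $682.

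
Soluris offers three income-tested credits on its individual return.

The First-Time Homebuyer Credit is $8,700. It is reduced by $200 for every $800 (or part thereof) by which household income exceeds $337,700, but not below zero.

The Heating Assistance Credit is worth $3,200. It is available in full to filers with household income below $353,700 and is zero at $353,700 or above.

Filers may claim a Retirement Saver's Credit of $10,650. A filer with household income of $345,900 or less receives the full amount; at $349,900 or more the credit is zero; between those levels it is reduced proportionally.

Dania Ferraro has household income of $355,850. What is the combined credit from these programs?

First-Time Homebuyer Credit: income exceeds $337,700 by $18,150, which is 23 full-or-partial $800 increments; reduction = 23 × $200 = $4,600, leaving $4,100.
Heating Assistance Credit: $355,850 meets or exceeds the $353,700 cutoff, so the credit is $0.
Retirement Saver's Credit: $355,850 is at or above $349,900, so the credit is $0.
Total: $4,100 + $0 + $0 = $4,100.

$4,100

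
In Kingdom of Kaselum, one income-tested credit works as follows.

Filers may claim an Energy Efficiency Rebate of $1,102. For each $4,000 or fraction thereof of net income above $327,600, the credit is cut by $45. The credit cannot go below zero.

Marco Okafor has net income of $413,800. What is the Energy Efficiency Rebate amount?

Energy Efficiency Rebate: income exceeds $327,600 by $86,200, which is 22 full-or-partial $4,000 increments; reduction = 22 × $45 = $990, leaving $112.

$112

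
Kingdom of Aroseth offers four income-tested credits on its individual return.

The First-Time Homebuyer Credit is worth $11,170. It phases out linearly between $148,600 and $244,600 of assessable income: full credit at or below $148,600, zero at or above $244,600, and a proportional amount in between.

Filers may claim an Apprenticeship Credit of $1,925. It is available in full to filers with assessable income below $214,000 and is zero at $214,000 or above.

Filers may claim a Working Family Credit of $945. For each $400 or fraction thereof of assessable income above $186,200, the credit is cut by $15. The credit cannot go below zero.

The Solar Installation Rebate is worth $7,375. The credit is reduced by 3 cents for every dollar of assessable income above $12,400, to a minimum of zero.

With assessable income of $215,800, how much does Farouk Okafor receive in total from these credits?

$4,624

First-Time Homebuyer Credit: $215,800 is $67,200 into a $96,000 phase-out range, leaving 28,800/96,000 of the credit: $11,170 × 28,800/96,000 = $3,351.
Apprenticeship Credit: $215,800 meets or exceeds the $214,000 cutoff, so the credit is $0.
Working Family Credit: income exceeds $186,200 by $29,600 → 74 increments × $15 = $1,110 ≥ base, so the credit is $0.
Solar Installation Rebate: 3% of the $203,400 excess over $12,400 is $6,102; credit = $7,375 − $6,102 = $1,273.
Total: $3,351 + $0 + $0 + $1,273 = $4,624.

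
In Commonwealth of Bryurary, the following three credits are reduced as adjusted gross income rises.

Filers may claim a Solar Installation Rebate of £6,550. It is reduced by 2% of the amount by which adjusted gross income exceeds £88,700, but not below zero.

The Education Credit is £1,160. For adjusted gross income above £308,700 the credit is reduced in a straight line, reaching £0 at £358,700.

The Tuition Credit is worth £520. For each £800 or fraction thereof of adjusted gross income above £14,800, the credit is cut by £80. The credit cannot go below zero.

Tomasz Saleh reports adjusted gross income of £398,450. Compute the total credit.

Solar Installation Rebate: 2% of the £309,750 excess over £88,700 is £6,195; credit = £6,550 − £6,195 = £355.
Education Credit: £398,450 is at or above £358,700, so the credit is £0.
Tuition Credit: income exceeds £14,800 by £383,650 → 480 increments × £80 = £38,400 ≥ base, so the credit is £0.
Total: £355 + £0 + £0 = £355.

£355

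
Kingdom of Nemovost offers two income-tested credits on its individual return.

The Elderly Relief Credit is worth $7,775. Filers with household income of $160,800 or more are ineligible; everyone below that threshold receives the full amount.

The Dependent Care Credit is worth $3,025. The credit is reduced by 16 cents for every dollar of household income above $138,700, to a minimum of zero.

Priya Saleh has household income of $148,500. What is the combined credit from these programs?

Elderly Relief Credit: $148,500 is below the $160,800 cutoff, so the full $7,775 applies.
Dependent Care Credit: 16% of the $9,800 excess over $138,700 is $1,568; credit = $3,025 − $1,568 = $1,457.
Total: $7,775 + $1,457 = $9,232.

$9,232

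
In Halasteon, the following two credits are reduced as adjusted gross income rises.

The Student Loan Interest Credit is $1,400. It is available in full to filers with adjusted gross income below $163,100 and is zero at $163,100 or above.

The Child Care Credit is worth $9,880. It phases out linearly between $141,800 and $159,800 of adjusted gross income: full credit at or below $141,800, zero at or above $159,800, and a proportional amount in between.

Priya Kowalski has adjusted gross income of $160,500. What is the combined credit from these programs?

$1,400

Student Loan Interest Credit: $160,500 is below the $163,100 cutoff, so the full $1,400 applies.
Child Care Credit: $160,500 is at or above $159,800, so the credit is $0.
Total: $1,400 + $0 = $1,400.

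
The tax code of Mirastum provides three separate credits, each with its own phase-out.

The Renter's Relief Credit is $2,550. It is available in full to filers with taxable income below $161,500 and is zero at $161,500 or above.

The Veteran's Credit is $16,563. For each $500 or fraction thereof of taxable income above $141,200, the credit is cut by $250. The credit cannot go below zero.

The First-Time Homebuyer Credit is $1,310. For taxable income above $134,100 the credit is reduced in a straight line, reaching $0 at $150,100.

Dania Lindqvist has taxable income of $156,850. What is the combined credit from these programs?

Renter's Relief Credit: $156,850 is below the $161,500 cutoff, so the full $2,550 applies.
Veteran's Credit: income exceeds $141,200 by $15,650, which is 32 full-or-partial $500 increments; reduction = 32 × $250 = $8,000, leaving $8,563.
First-Time Homebuyer Credit: $156,850 is at or above $150,100, so the credit is $0.
Total: $2,550 + $8,563 + $0 = $11,113.

$11,113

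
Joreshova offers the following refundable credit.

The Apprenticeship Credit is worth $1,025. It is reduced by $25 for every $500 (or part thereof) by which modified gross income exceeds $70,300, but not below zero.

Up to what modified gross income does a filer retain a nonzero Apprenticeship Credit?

After 40 increments the reduction is 40 × $25 = $1,000, leaving $25; one more increment wipes it out. Increment 40 ends at excess 40 × $500 = $20,000, so the highest qualifying income is $70,300 + $20,000 = $90,300.

$90,300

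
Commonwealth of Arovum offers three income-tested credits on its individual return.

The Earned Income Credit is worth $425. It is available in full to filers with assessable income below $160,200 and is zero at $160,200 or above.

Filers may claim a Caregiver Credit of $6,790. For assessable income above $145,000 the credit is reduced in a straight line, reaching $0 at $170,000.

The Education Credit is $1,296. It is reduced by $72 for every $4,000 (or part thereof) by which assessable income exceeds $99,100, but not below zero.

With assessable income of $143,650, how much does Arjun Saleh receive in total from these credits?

$7,647

Earned Income Credit: $143,650 is below the $160,200 cutoff, so the full $425 applies.
Caregiver Credit: $143,650 is at or below the $145,000 threshold, so the full $6,790 applies.
Education Credit: income exceeds $99,100 by $44,550, which is 12 full-or-partial $4,000 increments; reduction = 12 × $72 = $864, leaving $432.
Total: $425 + $6,790 + $432 = $7,647.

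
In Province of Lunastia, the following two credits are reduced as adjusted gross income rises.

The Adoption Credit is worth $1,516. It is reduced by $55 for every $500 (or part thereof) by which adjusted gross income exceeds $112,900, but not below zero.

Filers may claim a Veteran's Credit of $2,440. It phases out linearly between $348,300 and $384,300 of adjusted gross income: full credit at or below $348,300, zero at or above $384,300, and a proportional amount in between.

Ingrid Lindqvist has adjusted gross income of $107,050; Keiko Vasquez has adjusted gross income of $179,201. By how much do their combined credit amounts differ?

$1,516

Ingrid ($107,050): Adoption Credit: $107,050 is at or below the $112,900 threshold, so the full $1,516 applies. Veteran's Credit: $107,050 is at or below the $348,300 threshold, so the full $2,440 applies. total $1,516 + $2,440 = $3,956
Keiko ($179,201): Adoption Credit: income exceeds $112,900 by $66,301 → 133 increments × $55 = $7,315 ≥ base, so the credit is $0. Veteran's Credit: $179,201 is at or below the $348,300 threshold, so the full $2,440 applies. total $0 + $2,440 = $2,440
Difference: |$3,956 − $2,440| = $1,516.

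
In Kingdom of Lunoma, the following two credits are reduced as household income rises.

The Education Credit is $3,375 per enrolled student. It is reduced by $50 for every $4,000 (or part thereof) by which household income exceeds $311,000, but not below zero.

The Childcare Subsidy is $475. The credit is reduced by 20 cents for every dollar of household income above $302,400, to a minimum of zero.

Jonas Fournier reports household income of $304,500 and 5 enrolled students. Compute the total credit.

Education Credit: base = 5 × $3,375 = $16,875. $304,500 is at or below the $311,000 threshold, so the full $16,875 applies.
Childcare Subsidy: 20% of the $2,100 excess over $302,400 is $420; credit = $475 − $420 = $55.
Total: $16,875 + $55 = $16,930.

$16,930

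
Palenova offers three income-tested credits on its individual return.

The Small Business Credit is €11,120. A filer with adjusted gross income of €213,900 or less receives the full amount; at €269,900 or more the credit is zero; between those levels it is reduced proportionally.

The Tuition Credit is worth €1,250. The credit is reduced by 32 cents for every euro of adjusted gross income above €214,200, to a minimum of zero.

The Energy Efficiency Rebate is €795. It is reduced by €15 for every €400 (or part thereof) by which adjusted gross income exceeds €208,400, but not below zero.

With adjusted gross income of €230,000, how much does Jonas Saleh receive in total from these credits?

€7,923

Small Business Credit: €230,000 is €16,100 into a €56,000 phase-out range, leaving 39,900/56,000 of the credit: €11,120 × 39,900/56,000 = €7,923.
Tuition Credit: 32% of the €15,800 excess over €214,200 is €5,056 ≥ base, so the credit is €0.
Energy Efficiency Rebate: income exceeds €208,400 by €21,600 → 54 increments × €15 = €810 ≥ base, so the credit is €0.
Total: €7,923 + €0 + €0 = €7,923.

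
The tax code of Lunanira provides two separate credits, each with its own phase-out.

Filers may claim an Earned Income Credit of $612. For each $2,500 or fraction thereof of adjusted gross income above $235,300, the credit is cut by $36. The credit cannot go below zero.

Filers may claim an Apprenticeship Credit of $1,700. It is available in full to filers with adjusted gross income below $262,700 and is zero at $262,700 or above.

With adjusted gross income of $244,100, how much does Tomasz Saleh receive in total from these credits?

$2,168

Earned Income Credit: income exceeds $235,300 by $8,800, which is 4 full-or-partial $2,500 increments; reduction = 4 × $36 = $144, leaving $468.
Apprenticeship Credit: $244,100 is below the $262,700 cutoff, so the full $1,700 applies.
Total: $468 + $1,700 = $2,168.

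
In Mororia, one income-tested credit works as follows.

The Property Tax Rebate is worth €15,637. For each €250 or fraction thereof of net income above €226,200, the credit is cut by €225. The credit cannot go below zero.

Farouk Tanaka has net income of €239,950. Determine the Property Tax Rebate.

€3,262

Property Tax Rebate: income exceeds €226,200 by €13,750, which is 55 full-or-partial €250 increments; reduction = 55 × €225 = €12,375, leaving €3,262.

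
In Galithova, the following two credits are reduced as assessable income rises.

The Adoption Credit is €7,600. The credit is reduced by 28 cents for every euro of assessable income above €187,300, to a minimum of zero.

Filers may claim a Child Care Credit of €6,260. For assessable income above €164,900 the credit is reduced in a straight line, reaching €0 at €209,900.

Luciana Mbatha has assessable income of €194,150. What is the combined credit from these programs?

Adoption Credit: 28% of the €6,850 excess over €187,300 is €1,918; credit = €7,600 − €1,918 = €5,682.
Child Care Credit: €194,150 is €29,250 into a €45,000 phase-out range, leaving 15,750/45,000 of the credit: €6,260 × 15,750/45,000 = €2,191.
Total: €5,682 + €2,191 = €7,873.

€7,873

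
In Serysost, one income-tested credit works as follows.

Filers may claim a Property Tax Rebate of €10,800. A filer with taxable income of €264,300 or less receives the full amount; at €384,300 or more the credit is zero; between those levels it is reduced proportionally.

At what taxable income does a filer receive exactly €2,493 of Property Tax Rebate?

€2,493 is 2,493/10,800 of the full €10,800, so 8,307/10,800 of the €120,000 range has been used: income = €264,300 + €120,000 × 8,307/10,800 = €356,600.

€356,600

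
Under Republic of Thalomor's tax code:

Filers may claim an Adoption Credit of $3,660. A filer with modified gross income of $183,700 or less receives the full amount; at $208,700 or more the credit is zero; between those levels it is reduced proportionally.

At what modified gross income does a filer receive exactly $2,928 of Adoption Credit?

$188,700

$2,928 is 2,928/3,660 of the full $3,660, so 732/3,660 of the $25,000 range has been used: income = $183,700 + $25,000 × 732/3,660 = $188,700.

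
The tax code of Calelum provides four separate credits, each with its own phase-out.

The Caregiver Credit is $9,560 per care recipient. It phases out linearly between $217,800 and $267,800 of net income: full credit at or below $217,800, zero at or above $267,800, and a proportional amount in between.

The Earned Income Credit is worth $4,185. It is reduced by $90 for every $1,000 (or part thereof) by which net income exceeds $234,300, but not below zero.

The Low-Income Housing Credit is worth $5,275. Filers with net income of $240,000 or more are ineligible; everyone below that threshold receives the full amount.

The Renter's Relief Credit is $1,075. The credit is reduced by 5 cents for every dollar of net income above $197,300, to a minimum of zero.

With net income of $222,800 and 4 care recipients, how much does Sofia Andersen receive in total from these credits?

Caregiver Credit: base = 4 × $9,560 = $38,240. $222,800 is $5,000 into a $50,000 phase-out range, leaving 45,000/50,000 of the credit: $38,240 × 45,000/50,000 = $34,416.
Earned Income Credit: $222,800 is at or below the $234,300 threshold, so the full $4,185 applies.
Low-Income Housing Credit: $222,800 is below the $240,000 cutoff, so the full $5,275 applies.
Renter's Relief Credit: 5% of the $25,500 excess over $197,300 is $1,275 ≥ base, so the credit is $0.
Total: $34,416 + $4,185 + $5,275 + $0 = $43,876.

$43,876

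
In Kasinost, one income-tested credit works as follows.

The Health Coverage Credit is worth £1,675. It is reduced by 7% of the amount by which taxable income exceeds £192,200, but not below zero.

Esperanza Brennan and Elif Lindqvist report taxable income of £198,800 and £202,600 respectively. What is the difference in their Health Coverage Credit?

Esperanza (£198,800): Health Coverage Credit: 7% of the £6,600 excess over £192,200 is £462; credit = £1,675 − £462 = £1,213.
Elif (£202,600): Health Coverage Credit: 7% of the £10,400 excess over £192,200 is £728; credit = £1,675 − £728 = £947.
Difference: |£1,213 − £947| = £266.

£266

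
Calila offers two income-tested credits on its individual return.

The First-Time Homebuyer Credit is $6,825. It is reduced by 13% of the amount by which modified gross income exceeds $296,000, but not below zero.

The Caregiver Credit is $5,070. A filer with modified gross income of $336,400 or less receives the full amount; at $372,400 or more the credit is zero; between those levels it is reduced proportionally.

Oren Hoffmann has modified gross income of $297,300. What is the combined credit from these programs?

First-Time Homebuyer Credit: 13% of the $1,300 excess over $296,000 is $169; credit = $6,825 − $169 = $6,656.
Caregiver Credit: $297,300 is at or below the $336,400 threshold, so the full $5,070 applies.
Total: $6,656 + $5,070 = $11,726.

$11,726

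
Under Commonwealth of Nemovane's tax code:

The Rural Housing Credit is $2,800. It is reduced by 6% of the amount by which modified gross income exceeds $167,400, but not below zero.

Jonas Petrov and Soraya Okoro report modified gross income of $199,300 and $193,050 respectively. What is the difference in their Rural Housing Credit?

Jonas ($199,300): Rural Housing Credit: 6% of the $31,900 excess over $167,400 is $1,914; credit = $2,800 − $1,914 = $886.
Soraya ($193,050): Rural Housing Credit: 6% of the $25,650 excess over $167,400 is $1,539; credit = $2,800 − $1,539 = $1,261.
Difference: |$886 − $1,261| = $375.

$375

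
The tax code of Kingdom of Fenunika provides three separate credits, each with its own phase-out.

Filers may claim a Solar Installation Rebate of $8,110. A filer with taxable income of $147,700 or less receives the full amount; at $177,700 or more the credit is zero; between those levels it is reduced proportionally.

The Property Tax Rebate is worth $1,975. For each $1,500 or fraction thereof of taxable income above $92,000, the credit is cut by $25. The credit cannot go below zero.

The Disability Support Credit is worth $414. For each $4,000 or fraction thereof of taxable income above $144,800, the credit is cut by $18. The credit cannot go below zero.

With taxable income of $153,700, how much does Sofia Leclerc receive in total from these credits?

Solar Installation Rebate: $153,700 is $6,000 into a $30,000 phase-out range, leaving 24,000/30,000 of the credit: $8,110 × 24,000/30,000 = $6,488.
Property Tax Rebate: income exceeds $92,000 by $61,700, which is 42 full-or-partial $1,500 increments; reduction = 42 × $25 = $1,050, leaving $925.
Disability Support Credit: income exceeds $144,800 by $8,900, which is 3 full-or-partial $4,000 increments; reduction = 3 × $18 = $54, leaving $360.
Total: $6,488 + $925 + $360 = $7,773.

$7,773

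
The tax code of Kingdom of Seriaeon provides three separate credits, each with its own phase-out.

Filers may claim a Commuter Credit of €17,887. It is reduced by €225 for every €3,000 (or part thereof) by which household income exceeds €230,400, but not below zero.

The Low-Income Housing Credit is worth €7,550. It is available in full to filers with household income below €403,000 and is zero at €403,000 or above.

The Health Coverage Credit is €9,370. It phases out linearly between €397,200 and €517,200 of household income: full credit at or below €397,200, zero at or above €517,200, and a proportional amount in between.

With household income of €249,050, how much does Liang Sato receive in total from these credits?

€33,232

Commuter Credit: income exceeds €230,400 by €18,650, which is 7 full-or-partial €3,000 increments; reduction = 7 × €225 = €1,575, leaving €16,312.
Low-Income Housing Credit: €249,050 is below the €403,000 cutoff, so the full €7,550 applies.
Health Coverage Credit: €249,050 is at or below the €397,200 threshold, so the full €9,370 applies.
Total: €16,312 + €7,550 + €9,370 = €33,232.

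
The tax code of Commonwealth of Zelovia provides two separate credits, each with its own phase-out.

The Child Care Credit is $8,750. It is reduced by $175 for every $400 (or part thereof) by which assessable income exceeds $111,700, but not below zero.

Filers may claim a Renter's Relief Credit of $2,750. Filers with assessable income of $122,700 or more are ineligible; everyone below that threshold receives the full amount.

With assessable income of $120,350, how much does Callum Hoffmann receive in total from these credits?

$7,650

Child Care Credit: income exceeds $111,700 by $8,650, which is 22 full-or-partial $400 increments; reduction = 22 × $175 = $3,850, leaving $4,900.
Renter's Relief Credit: $120,350 is below the $122,700 cutoff, so the full $2,750 applies.
Total: $4,900 + $2,750 = $7,650.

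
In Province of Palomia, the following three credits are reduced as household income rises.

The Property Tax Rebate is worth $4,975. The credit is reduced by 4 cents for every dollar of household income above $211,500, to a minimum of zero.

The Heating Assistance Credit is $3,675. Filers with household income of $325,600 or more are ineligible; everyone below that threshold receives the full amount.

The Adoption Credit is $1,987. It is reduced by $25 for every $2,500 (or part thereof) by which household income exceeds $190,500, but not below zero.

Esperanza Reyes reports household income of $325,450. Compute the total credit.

Property Tax Rebate: 4% of the $113,950 excess over $211,500 is $4,558; credit = $4,975 − $4,558 = $417.
Heating Assistance Credit: $325,450 is below the $325,600 cutoff, so the full $3,675 applies.
Adoption Credit: income exceeds $190,500 by $134,950, which is 54 full-or-partial $2,500 increments; reduction = 54 × $25 = $1,350, leaving $637.
Total: $417 + $3,675 + $637 = $4,729.

$4,729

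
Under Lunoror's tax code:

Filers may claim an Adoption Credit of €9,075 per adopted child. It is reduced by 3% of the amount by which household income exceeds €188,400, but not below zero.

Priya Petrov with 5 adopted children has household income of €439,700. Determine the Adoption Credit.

€37,836

Adoption Credit: base = 5 × €9,075 = €45,375. 3% of the €251,300 excess over €188,400 is €7,539; credit = €45,375 − €7,539 = €37,836.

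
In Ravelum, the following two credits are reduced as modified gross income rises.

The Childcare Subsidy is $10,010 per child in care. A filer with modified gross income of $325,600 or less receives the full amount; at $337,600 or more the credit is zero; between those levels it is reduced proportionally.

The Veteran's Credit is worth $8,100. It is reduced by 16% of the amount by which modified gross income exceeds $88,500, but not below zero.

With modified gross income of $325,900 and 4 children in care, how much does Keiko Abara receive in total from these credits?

Childcare Subsidy: base = 4 × $10,010 = $40,040. $325,900 is $300 into a $12,000 phase-out range, leaving 11,700/12,000 of the credit: $40,040 × 11,700/12,000 = $39,039.
Veteran's Credit: 16% of the $237,400 excess over $88,500 is $37,984 ≥ base, so the credit is $0.
Total: $39,039 + $0 = $39,039.

$39,039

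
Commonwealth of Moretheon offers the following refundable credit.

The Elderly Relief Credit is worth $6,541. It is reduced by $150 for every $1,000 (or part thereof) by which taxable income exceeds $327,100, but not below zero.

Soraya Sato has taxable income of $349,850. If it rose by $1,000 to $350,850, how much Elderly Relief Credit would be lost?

$150

At $349,850 — income exceeds $327,100 by $22,750, which is 23 full-or-partial $1,000 increments; reduction = 23 × $150 = $3,450, leaving $3,091.
At $350,850 — income exceeds $327,100 by $23,750, which is 24 full-or-partial $1,000 increments; reduction = 24 × $150 = $3,600, leaving $2,941.
Lost: $3,091 − $2,941 = $150.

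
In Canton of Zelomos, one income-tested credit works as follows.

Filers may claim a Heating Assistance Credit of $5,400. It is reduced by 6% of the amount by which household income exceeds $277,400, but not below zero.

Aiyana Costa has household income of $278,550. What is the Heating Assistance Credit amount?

Heating Assistance Credit: 6% of the $1,150 excess over $277,400 is $69; credit = $5,400 − $69 = $5,331.

$5,331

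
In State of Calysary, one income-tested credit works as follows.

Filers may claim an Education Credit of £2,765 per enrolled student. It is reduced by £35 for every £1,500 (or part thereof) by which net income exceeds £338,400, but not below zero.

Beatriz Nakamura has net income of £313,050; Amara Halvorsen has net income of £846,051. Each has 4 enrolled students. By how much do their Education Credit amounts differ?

£11,060

Beatriz (£313,050): Education Credit: base = 4 × £2,765 = £11,060. £313,050 is at or below the £338,400 threshold, so the full £11,060 applies.
Amara (£846,051): Education Credit: base = 4 × £2,765 = £11,060. income exceeds £338,400 by £507,651 → 339 increments × £35 = £11,865 ≥ base, so the credit is £0.
Difference: |£11,060 − £0| = £11,060.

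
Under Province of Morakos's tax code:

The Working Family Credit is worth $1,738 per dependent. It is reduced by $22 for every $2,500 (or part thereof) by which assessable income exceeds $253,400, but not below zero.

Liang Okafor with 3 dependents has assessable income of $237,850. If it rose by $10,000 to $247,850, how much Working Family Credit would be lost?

At $237,850 — base = 3 × $1,738 = $5,214. $237,850 is at or below the $253,400 threshold, so the full $5,214 applies.
At $247,850 — base = 3 × $1,738 = $5,214. $247,850 is at or below the $253,400 threshold, so the full $5,214 applies.
Lost: $5,214 − $5,214 = $0.

$0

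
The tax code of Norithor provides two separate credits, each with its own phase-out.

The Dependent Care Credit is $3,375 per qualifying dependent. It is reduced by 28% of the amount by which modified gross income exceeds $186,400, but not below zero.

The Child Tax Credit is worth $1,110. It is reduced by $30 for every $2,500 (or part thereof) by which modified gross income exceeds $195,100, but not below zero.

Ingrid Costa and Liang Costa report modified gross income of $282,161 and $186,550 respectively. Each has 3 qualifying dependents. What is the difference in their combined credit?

Ingrid ($282,161): Dependent Care Credit: base = 3 × $3,375 = $10,125. 28% of the $95,761 excess over $186,400 is $26,813.08 ≥ base, so the credit is $0. Child Tax Credit: income exceeds $195,100 by $87,061, which is 35 full-or-partial $2,500 increments; reduction = 35 × $30 = $1,050, leaving $60. total $0 + $60 = $60
Liang ($186,550): Dependent Care Credit: base = 3 × $3,375 = $10,125. 28% of the $150 excess over $186,400 is $42; credit = $10,125 − $42 = $10,083. Child Tax Credit: $186,550 is at or below the $195,100 threshold, so the full $1,110 applies. total $10,083 + $1,110 = $11,193
Difference: |$60 − $11,193| = $11,133.

$11,133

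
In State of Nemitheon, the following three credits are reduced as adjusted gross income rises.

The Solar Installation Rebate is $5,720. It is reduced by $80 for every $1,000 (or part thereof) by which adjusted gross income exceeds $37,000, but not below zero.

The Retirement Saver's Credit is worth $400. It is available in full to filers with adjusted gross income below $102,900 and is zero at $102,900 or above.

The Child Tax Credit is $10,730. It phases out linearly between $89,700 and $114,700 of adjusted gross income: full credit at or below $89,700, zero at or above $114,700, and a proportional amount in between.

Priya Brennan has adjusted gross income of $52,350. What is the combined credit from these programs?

$15,570

Solar Installation Rebate: income exceeds $37,000 by $15,350, which is 16 full-or-partial $1,000 increments; reduction = 16 × $80 = $1,280, leaving $4,440.
Retirement Saver's Credit: $52,350 is below the $102,900 cutoff, so the full $400 applies.
Child Tax Credit: $52,350 is at or below the $89,700 threshold, so the full $10,730 applies.
Total: $4,440 + $400 + $10,730 = $15,570.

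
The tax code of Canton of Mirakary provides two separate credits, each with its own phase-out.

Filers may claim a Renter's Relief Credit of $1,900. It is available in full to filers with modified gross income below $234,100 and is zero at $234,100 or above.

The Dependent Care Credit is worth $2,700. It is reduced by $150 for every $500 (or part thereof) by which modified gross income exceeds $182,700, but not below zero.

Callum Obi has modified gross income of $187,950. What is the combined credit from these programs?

$2,950

Renter's Relief Credit: $187,950 is below the $234,100 cutoff, so the full $1,900 applies.
Dependent Care Credit: income exceeds $182,700 by $5,250, which is 11 full-or-partial $500 increments; reduction = 11 × $150 = $1,650, leaving $1,050.
Total: $1,900 + $1,050 = $2,950.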